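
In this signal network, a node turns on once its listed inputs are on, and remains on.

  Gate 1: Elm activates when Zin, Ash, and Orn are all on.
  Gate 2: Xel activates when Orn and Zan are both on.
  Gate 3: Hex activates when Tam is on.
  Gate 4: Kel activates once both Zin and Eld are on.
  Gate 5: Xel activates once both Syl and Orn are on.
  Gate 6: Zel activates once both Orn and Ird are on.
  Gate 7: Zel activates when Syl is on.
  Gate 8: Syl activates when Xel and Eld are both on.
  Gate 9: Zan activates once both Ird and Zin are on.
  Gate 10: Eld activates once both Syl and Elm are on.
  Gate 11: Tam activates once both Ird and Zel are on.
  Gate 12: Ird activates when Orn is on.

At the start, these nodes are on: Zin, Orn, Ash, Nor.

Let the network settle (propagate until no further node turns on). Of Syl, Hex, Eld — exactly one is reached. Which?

Gate 12: Orn on → Ird on.
Orn and Ird are on, so Zel activates (Gate 6).
Gate 11: Ird and Zel on → Tam on.
Gate 3: Tam on → Hex on.
Syl would need Xel and Eld (Gate 8), but Eld never turns on. Eld would need Syl and Elm (Gate 10), but Syl never turns on.

Hex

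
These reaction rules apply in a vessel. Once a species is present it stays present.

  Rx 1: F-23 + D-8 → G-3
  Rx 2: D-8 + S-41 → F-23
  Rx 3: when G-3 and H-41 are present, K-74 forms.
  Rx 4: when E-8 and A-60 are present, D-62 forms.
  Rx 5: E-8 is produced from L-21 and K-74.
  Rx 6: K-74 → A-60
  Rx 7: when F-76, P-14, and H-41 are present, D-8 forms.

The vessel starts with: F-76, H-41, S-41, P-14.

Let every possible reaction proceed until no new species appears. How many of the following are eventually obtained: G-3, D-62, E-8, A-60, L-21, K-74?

F-76, P-14, and H-41 present → D-8 forms (Rx 7).
D-8 and S-41 present → F-23 forms (Rx 2).
F-23 and D-8 present → G-3 forms (Rx 1).
G-3 and H-41 present → K-74 forms (Rx 3).
K-74 present → A-60 forms (Rx 6).
G-3: reached.
D-62 would need E-8 and A-60 (Rx 4), but E-8 never forms.
E-8 would need L-21 and K-74 (Rx 5), but L-21 never forms.
A-60: reached.
No rule produces L-21, and it is not given.
K-74: reached.
Reached: G-3, A-60, and K-74 — 3 of the 6.

3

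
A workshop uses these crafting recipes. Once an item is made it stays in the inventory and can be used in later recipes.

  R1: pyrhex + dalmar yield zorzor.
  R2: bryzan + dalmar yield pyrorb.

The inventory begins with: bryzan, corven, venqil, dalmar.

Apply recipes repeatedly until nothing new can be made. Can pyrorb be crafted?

Yes

Using R2, bryzan and dalmar make pyrorb.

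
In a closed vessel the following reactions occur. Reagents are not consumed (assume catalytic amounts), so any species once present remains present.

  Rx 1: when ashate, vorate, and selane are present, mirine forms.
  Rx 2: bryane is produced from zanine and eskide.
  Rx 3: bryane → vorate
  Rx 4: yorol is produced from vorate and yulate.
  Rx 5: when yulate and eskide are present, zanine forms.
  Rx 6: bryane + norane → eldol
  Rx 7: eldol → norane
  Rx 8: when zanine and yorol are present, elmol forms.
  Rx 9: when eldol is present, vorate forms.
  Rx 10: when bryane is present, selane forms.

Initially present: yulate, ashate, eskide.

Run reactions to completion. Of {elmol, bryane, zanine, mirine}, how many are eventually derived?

yulate and eskide present → zanine forms (Rx 5).
zanine and eskide present → bryane forms (Rx 2).
bryane present → selane forms (Rx 10).
bryane present → vorate forms (Rx 3).
vorate and yulate present → yorol forms (Rx 4).
ashate, vorate, and selane present → mirine forms (Rx 1).
zanine and yorol present → elmol forms (Rx 8).
elmol: reached.
bryane: reached.
zanine: reached.
mirine: reached.
All 4 are reached.

4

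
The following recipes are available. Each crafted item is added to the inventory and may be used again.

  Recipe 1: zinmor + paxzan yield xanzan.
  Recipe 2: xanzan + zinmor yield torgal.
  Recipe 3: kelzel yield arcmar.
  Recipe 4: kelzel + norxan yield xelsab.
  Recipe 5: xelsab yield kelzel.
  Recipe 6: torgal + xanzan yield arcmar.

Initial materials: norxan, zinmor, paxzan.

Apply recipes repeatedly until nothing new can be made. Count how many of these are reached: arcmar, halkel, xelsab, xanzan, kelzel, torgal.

zinmor + paxzan → xanzan (Recipe 1).
xanzan + zinmor → torgal (Recipe 2).
Using Recipe 6, torgal and xanzan make arcmar.
arcmar: reached.
No rule produces halkel, and it is not given.
xelsab would need kelzel and norxan (Recipe 4), but kelzel is never obtained.
xanzan: reached.
kelzel would need xelsab (Recipe 5), but xelsab is never obtained.
torgal: reached.
Reached: arcmar, xanzan, and torgal — 3 of the 6.

3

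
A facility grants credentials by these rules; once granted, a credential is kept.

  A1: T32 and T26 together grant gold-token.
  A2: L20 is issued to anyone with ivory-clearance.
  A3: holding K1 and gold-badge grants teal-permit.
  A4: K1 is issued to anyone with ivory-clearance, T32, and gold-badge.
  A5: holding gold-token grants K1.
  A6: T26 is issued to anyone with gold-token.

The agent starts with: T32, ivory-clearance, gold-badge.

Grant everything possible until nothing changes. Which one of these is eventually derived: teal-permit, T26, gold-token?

teal-permit

Holding ivory-clearance, T32, and gold-badge grants K1 (A4).
Holding K1 and gold-badge grants teal-permit (A3).
gold-token would need T32 and T26 (A1), but T26 is never granted. T26 would need gold-token (A6), but gold-token is never granted.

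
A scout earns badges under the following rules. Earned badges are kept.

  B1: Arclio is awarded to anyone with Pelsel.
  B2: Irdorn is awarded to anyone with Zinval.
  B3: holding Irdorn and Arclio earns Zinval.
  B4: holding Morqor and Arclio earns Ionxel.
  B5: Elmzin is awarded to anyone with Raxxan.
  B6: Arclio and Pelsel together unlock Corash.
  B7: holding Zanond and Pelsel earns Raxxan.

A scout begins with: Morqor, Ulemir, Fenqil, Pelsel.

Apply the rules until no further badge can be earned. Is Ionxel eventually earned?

Yes

With Pelsel, Arclio is earned (B1).
With Morqor and Arclio, Ionxel is earned (B4).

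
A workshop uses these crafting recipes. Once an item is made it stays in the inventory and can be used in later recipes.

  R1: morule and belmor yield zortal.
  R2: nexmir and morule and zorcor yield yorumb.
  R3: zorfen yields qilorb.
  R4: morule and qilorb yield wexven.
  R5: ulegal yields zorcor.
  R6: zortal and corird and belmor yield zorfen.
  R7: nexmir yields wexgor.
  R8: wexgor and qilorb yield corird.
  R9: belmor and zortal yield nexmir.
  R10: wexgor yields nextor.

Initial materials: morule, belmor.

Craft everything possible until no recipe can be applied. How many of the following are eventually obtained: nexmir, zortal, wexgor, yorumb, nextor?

morule and belmor → zortal (R1).
belmor and zortal → nexmir (R9).
nexmir → wexgor (R7).
wexgor → nextor (R10).
nexmir: reached.
zortal: reached.
wexgor: reached.
yorumb would need nexmir, morule, and zorcor (R2), but zorcor is never obtained.
nextor: reached.
Reached: nexmir, zortal, wexgor, and nextor — 4 of the 5.

4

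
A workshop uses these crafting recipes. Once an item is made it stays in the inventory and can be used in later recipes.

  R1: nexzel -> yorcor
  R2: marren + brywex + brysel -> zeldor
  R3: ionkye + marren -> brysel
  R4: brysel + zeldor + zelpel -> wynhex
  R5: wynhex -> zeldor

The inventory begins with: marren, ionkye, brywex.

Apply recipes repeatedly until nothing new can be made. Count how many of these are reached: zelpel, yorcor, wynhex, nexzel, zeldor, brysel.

ionkye + marren -> brysel (R3).
Using R2, marren, brywex, and brysel make zeldor.
No rule produces zelpel, and it is not given.
yorcor would need nexzel (R1), but nexzel is never obtained.
wynhex would need brysel, zeldor, and zelpel (R4), but zelpel is never obtained.
No rule produces nexzel, and it is not given.
zeldor: reached.
brysel: reached.
Reached: zeldor and brysel — 2 of the 6.

2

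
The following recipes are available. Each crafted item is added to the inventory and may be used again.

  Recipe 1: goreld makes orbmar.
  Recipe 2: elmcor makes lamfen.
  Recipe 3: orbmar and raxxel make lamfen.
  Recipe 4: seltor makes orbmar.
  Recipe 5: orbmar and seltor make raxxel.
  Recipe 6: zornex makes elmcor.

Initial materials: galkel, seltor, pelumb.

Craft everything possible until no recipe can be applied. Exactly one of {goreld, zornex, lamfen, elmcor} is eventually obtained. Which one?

seltor → orbmar (Recipe 4).
Using Recipe 5, orbmar and seltor make raxxel.
Using Recipe 3, orbmar and raxxel make lamfen.
elmcor would need zornex (Recipe 6), but zornex is never obtained. No rule produces goreld, and it is not given. No rule produces zornex, and it is not given.

lamfen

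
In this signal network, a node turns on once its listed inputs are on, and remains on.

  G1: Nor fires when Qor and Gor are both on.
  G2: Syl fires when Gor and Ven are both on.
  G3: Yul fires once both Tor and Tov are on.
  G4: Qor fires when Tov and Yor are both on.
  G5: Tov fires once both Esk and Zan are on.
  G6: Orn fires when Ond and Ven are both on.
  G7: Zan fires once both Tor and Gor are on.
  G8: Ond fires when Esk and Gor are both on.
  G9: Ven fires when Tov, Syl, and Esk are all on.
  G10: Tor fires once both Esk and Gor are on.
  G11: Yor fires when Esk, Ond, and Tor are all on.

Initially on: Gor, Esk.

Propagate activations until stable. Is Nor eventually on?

G10: Esk and Gor on → Tor on.
Esk and Gor are on, so Ond fires (G8).
Esk, Ond, and Tor are on, so Yor fires (G11).
G7: Tor and Gor on → Zan on.
Esk and Zan are on, so Tov fires (G5).
Tov and Yor are on, so Qor fires (G4).
Qor and Gor are on, so Nor fires (G1).

Yes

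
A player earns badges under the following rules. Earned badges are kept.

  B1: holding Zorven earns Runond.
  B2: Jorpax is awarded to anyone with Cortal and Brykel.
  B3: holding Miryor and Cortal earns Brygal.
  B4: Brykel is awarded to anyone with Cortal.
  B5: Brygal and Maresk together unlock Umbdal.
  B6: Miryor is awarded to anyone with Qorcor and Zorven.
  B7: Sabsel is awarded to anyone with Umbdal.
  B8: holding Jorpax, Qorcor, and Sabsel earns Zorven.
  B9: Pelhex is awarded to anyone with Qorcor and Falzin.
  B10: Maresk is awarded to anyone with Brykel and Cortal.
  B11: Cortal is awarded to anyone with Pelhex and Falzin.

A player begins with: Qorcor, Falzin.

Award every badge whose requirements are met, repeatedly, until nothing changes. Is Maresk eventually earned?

With Qorcor and Falzin, Pelhex is earned (B9).
With Pelhex and Falzin, Cortal is earned (B11).
With Cortal, Brykel is earned (B4).
With Brykel and Cortal, Maresk is earned (B10).

Yes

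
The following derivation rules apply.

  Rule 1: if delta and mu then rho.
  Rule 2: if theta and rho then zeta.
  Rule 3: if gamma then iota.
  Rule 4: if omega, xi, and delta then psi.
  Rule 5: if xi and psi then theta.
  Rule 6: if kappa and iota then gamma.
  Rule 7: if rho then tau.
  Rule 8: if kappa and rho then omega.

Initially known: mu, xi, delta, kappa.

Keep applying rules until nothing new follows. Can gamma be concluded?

gamma would need kappa and iota (Rule 6), but iota is never established.

No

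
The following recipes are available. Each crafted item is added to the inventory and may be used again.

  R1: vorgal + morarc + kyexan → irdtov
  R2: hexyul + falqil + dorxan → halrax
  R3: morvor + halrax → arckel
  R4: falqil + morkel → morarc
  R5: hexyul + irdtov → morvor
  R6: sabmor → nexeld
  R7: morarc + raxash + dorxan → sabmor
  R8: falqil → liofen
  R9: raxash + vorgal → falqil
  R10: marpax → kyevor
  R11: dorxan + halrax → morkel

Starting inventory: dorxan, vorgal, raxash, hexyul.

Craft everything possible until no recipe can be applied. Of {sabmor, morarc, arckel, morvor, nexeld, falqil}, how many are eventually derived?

raxash + vorgal → falqil (R9).
Using R2, hexyul, falqil, and dorxan make halrax.
Using R11, dorxan and halrax make morkel.
falqil + morkel → morarc (R4).
Using R7, morarc, raxash, and dorxan make sabmor.
Using R6, sabmor makes nexeld.
sabmor: reached.
morarc: reached.
arckel would need morvor and halrax (R3), but morvor is never obtained.
morvor would need hexyul and irdtov (R5), but irdtov is never obtained.
nexeld: reached.
falqil: reached.
Reached: sabmor, morarc, nexeld, and falqil — 4 of the 6.

4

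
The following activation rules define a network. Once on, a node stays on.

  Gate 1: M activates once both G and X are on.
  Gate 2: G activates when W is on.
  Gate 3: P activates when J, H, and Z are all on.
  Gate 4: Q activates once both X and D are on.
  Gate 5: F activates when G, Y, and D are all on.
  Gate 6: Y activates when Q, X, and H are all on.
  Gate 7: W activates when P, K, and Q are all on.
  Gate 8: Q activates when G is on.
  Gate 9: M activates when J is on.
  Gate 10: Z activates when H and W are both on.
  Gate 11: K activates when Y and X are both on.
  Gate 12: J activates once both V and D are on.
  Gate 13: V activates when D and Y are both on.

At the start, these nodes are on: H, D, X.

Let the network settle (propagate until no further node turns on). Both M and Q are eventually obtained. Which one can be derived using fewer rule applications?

Q

Q: Gate 4: X and D on → Q on. [1 rule application]
M: Gate 4: X and D on → Q on. Q, X, and H are on, so Y activates (Gate 6). Gate 13: D and Y on → V on. V and D are on, so J activates (Gate 12). Gate 9: J on → M on. [5 rule applications]
Q needs fewer.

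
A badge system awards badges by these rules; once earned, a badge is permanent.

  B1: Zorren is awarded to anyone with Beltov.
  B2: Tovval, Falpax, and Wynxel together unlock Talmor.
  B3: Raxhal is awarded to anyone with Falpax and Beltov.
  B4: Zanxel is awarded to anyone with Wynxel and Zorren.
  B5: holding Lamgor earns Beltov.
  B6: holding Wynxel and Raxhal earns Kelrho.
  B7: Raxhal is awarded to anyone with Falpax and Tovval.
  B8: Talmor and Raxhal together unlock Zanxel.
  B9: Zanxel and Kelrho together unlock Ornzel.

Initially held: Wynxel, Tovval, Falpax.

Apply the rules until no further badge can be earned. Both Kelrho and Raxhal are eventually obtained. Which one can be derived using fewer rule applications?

Raxhal: With Falpax and Tovval, Raxhal is earned (B7). [1 rule application]
Kelrho: With Falpax and Tovval, Raxhal is earned (B7). With Wynxel and Raxhal, Kelrho is earned (B6). [2 rule applications]
Raxhal needs fewer.

Raxhal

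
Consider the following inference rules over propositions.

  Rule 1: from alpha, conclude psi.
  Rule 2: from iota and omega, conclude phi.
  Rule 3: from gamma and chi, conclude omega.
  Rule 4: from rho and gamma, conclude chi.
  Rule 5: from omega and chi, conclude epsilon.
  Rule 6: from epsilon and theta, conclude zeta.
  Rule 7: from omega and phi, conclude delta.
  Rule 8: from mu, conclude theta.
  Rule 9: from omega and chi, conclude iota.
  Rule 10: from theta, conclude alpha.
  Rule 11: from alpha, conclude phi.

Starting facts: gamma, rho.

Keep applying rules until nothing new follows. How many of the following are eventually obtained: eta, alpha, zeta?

0

No rule produces eta, and it is not given.
alpha would need theta (Rule 10), but theta is never established.
zeta would need epsilon and theta (Rule 6), but theta is never established.
None of the 3 are reached.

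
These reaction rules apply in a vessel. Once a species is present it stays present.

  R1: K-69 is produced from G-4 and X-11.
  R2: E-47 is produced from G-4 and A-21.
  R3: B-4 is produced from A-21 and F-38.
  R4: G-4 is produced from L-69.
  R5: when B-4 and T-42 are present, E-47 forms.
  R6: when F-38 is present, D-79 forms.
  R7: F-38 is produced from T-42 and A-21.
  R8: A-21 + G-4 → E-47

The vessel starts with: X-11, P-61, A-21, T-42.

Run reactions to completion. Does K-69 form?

No

K-69 would need G-4 and X-11 (R1), but G-4 never forms.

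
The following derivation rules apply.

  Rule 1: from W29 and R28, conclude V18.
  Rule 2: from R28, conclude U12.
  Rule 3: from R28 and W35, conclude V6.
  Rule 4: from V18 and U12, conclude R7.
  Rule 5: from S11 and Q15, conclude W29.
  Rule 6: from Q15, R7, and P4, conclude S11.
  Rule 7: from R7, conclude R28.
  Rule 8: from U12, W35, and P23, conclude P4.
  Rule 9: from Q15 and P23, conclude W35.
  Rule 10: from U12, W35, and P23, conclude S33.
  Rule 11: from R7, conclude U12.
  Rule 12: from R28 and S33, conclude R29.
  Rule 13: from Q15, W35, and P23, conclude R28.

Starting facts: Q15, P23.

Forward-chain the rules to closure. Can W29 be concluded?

No

W29 would need S11 and Q15 (Rule 5), but S11 is never established.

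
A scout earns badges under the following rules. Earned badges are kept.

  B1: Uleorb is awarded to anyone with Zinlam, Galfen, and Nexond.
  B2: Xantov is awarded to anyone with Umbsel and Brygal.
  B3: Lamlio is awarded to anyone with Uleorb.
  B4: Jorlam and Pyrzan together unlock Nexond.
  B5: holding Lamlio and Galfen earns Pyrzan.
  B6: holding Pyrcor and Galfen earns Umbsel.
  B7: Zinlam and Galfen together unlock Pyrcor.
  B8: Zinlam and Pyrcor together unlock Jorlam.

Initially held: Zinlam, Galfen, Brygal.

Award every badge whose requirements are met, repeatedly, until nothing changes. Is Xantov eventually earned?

Yes

With Zinlam and Galfen, Pyrcor is earned (B7).
With Pyrcor and Galfen, Umbsel is earned (B6).
With Umbsel and Brygal, Xantov is earned (B2).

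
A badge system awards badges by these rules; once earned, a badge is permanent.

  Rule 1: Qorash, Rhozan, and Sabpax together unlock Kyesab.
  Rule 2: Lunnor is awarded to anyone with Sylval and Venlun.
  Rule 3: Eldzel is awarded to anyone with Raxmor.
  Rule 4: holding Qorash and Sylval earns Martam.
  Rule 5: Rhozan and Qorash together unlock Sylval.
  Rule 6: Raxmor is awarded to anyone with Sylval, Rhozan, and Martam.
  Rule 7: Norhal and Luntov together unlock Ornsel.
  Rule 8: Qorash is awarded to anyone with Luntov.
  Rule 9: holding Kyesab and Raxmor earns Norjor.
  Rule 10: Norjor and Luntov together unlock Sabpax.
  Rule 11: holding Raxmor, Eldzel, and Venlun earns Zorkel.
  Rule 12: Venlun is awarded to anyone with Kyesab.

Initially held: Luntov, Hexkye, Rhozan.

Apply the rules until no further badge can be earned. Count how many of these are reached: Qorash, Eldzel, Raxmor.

3

With Luntov, Qorash is earned (Rule 8).
With Rhozan and Qorash, Sylval is earned (Rule 5).
With Qorash and Sylval, Martam is earned (Rule 4).
With Sylval, Rhozan, and Martam, Raxmor is earned (Rule 6).
With Raxmor, Eldzel is earned (Rule 3).
Qorash: reached.
Eldzel: reached.
Raxmor: reached.
All 3 are reached.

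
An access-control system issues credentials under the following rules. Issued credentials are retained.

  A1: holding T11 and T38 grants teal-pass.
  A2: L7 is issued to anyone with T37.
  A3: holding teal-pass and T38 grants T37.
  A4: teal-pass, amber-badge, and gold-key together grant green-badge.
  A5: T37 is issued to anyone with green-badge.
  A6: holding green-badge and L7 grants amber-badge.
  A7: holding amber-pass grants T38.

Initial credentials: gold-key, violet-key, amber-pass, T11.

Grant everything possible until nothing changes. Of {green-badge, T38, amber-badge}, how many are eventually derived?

Holding amber-pass grants T38 (A7).
green-badge would need teal-pass, amber-badge, and gold-key (A4), but amber-badge is never granted.
T38: reached.
amber-badge would need green-badge and L7 (A6), but green-badge is never granted.
Reached: T38 — 1 of the 3.

1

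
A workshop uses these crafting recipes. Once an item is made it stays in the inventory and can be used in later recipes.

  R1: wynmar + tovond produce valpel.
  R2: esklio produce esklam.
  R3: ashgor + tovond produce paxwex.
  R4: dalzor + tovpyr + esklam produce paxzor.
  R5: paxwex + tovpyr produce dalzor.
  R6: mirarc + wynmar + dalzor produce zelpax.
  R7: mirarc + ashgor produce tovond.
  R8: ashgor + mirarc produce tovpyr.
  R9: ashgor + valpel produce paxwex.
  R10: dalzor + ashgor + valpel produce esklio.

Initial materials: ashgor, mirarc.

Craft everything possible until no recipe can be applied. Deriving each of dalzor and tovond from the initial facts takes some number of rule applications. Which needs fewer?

tovond

tovond: Using R7, mirarc and ashgor make tovond. [1 rule application]
dalzor: Using R7, mirarc and ashgor make tovond. ashgor + mirarc → tovpyr (R8). Using R3, ashgor and tovond make paxwex. Using R5, paxwex and tovpyr make dalzor. [4 rule applications]
tovond needs fewer.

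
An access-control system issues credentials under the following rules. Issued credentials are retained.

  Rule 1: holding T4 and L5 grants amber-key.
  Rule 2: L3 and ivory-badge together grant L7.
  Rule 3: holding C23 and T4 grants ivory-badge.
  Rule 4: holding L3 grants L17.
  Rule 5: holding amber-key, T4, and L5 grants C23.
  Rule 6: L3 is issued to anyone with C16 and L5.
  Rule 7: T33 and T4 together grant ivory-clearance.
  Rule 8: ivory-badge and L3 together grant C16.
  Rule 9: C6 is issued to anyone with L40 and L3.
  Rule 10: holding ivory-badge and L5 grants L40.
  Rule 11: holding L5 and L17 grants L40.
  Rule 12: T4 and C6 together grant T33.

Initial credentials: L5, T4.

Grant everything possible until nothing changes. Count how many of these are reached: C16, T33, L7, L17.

C16 would need ivory-badge and L3 (Rule 8), but L3 is never granted.
T33 would need T4 and C6 (Rule 12), but C6 is never granted.
L7 would need L3 and ivory-badge (Rule 2), but L3 is never granted.
L17 would need L3 (Rule 4), but L3 is never granted.
None of the 4 are reached.

0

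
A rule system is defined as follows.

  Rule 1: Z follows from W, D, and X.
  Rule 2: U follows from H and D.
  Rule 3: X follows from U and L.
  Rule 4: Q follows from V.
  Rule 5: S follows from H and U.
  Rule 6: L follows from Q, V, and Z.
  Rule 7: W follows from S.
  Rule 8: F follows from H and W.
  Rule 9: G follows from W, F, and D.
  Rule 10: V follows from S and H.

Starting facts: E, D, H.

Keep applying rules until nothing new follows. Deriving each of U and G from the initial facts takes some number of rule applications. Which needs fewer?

U

U: From H and D, Rule 2 gives U. [1 rule application]
G: H and D hold, so U follows (Rule 2). H and U hold, so S follows (Rule 5). From S, Rule 7 gives W. H and W hold, so F follows (Rule 8). From W, F, and D, Rule 9 gives G. [5 rule applications]
U needs fewer.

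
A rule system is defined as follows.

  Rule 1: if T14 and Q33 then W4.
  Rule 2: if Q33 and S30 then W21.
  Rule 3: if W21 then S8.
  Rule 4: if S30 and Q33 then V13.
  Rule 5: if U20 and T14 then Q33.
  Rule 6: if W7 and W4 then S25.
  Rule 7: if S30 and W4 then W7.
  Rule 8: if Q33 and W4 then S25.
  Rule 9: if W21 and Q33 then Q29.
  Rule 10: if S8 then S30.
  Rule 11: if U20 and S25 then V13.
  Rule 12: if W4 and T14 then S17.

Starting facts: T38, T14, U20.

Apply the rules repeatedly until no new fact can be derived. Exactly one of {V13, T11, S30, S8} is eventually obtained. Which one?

V13

U20 and T14 hold, so Q33 follows (Rule 5).
T14 and Q33 hold, so W4 follows (Rule 1).
Q33 and W4 hold, so S25 follows (Rule 8).
U20 and S25 hold, so V13 follows (Rule 11).
S30 would need S8 (Rule 10), but S8 is never established. S8 would need W21 (Rule 3), but W21 is never established. No rule produces T11, and it is not given.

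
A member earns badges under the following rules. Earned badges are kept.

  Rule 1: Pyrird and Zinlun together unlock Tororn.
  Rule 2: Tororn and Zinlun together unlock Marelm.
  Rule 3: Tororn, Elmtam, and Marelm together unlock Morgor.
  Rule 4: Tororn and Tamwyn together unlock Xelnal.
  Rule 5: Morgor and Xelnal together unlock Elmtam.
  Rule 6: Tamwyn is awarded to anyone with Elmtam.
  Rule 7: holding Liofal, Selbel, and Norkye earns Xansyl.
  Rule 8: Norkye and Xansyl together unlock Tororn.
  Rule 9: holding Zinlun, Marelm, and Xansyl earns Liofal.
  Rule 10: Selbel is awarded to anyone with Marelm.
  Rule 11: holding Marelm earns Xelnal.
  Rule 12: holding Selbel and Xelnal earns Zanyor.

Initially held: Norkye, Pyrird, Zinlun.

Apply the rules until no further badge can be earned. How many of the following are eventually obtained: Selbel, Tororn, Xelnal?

With Pyrird and Zinlun, Tororn is earned (Rule 1).
With Tororn and Zinlun, Marelm is earned (Rule 2).
With Marelm, Xelnal is earned (Rule 11).
With Marelm, Selbel is earned (Rule 10).
Selbel: reached.
Tororn: reached.
Xelnal: reached.
All 3 are reached.

3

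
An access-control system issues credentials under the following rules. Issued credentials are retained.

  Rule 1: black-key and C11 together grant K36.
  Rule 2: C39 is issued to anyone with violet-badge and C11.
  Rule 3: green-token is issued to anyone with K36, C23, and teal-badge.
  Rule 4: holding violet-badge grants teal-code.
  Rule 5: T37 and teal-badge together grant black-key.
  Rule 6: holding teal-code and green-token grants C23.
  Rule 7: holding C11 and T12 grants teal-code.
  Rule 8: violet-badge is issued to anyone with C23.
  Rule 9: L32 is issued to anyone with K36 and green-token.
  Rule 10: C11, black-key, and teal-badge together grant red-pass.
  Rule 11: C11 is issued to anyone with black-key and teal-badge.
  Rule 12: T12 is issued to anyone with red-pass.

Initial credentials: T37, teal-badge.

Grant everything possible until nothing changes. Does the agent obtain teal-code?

Holding T37 and teal-badge grants black-key (Rule 5).
Holding black-key and teal-badge grants C11 (Rule 11).
Holding C11, black-key, and teal-badge grants red-pass (Rule 10).
Holding red-pass grants T12 (Rule 12).
Holding C11 and T12 grants teal-code (Rule 7).

Yes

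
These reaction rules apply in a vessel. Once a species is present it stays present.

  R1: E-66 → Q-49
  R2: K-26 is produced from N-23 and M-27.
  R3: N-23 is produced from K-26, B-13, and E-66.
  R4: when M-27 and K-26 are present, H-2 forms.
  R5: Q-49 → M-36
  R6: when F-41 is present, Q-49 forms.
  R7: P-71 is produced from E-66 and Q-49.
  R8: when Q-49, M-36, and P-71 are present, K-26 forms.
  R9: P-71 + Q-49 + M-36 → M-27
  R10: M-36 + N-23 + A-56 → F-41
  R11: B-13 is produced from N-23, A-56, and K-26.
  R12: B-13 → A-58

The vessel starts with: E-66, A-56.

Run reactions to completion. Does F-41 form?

F-41 would need M-36, N-23, and A-56 (R10), but N-23 never forms.

No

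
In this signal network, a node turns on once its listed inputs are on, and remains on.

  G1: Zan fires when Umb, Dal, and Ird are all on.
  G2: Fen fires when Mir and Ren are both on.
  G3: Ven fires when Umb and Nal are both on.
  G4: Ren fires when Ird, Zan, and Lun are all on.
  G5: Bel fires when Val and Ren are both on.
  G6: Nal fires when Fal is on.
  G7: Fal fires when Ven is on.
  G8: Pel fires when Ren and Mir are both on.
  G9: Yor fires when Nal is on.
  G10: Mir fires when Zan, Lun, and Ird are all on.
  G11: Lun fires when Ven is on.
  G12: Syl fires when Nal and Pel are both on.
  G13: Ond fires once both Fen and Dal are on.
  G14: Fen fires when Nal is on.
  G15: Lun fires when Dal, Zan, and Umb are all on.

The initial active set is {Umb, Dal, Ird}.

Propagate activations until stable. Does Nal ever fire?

No

Nal would need Fal (G6), but Fal never turns on.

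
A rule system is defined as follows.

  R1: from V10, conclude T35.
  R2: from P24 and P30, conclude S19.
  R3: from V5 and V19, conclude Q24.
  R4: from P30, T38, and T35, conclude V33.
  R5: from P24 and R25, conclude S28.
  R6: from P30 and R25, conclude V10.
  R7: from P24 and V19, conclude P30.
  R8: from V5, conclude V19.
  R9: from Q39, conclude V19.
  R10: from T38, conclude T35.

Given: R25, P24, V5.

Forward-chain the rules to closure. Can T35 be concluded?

V5 holds, so V19 follows (R8).
P24 and V19 hold, so P30 follows (R7).
P30 and R25 hold, so V10 follows (R6).
V10 holds, so T35 follows (R1).

Yes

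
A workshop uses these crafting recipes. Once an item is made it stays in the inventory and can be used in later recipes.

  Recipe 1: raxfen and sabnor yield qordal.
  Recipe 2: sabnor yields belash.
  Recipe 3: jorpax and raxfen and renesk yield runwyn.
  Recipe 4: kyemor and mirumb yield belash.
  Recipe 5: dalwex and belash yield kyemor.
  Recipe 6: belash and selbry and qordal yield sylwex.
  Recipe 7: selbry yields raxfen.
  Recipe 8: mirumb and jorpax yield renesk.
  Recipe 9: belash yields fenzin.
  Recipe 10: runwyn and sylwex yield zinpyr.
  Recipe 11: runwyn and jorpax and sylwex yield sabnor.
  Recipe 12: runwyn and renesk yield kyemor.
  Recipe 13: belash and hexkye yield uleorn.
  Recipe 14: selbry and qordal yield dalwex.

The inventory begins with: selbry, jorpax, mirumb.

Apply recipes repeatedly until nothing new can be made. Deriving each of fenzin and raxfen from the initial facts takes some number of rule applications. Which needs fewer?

raxfen

raxfen: selbry → raxfen (Recipe 7). [1 rule application]
fenzin: Using Recipe 8, mirumb and jorpax make renesk. selbry → raxfen (Recipe 7). jorpax and raxfen and renesk → runwyn (Recipe 3). runwyn and renesk → kyemor (Recipe 12). kyemor and mirumb → belash (Recipe 4). belash → fenzin (Recipe 9). [6 rule applications]
raxfen needs fewer.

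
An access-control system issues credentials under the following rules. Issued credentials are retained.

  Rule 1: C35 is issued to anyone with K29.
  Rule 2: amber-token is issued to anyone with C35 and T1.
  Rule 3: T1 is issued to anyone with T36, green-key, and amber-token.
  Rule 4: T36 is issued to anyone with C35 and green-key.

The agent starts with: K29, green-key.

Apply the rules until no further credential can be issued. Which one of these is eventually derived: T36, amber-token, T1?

Holding K29 grants C35 (Rule 1).
Holding C35 and green-key grants T36 (Rule 4).
T1 would need T36, green-key, and amber-token (Rule 3), but amber-token is never granted. amber-token would need C35 and T1 (Rule 2), but T1 is never granted.

T36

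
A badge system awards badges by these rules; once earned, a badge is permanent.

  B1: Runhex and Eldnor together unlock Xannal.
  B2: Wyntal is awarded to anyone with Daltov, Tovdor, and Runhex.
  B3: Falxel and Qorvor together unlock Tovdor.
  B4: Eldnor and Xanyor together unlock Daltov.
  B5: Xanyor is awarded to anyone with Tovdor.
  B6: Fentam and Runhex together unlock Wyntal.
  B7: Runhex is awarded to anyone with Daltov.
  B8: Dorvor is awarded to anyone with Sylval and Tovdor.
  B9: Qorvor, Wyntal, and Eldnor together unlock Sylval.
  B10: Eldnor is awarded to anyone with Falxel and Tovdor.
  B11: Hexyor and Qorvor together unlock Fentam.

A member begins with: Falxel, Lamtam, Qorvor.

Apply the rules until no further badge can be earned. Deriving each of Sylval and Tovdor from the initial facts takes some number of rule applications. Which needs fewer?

Tovdor

Tovdor: With Falxel and Qorvor, Tovdor is earned (B3). [1 rule application]
Sylval: With Falxel and Qorvor, Tovdor is earned (B3). With Falxel and Tovdor, Eldnor is earned (B10). With Tovdor, Xanyor is earned (B5). With Eldnor and Xanyor, Daltov is earned (B4). With Daltov, Runhex is earned (B7). With Daltov, Tovdor, and Runhex, Wyntal is earned (B2). With Qorvor, Wyntal, and Eldnor, Sylval is earned (B9). [7 rule applications]
Tovdor needs fewer.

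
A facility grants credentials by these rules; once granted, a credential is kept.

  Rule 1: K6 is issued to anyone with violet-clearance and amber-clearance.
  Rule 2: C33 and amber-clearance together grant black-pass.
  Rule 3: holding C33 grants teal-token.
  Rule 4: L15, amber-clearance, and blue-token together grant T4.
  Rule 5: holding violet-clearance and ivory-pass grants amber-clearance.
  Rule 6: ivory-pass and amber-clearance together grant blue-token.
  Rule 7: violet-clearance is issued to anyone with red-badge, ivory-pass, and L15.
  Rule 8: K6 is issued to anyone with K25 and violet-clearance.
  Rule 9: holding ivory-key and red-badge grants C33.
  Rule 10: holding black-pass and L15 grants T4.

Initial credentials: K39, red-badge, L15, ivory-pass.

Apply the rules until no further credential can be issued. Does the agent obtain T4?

Yes

Holding red-badge, ivory-pass, and L15 grants violet-clearance (Rule 7).
Holding violet-clearance and ivory-pass grants amber-clearance (Rule 5).
Holding ivory-pass and amber-clearance grants blue-token (Rule 6).
Holding L15, amber-clearance, and blue-token grants T4 (Rule 4).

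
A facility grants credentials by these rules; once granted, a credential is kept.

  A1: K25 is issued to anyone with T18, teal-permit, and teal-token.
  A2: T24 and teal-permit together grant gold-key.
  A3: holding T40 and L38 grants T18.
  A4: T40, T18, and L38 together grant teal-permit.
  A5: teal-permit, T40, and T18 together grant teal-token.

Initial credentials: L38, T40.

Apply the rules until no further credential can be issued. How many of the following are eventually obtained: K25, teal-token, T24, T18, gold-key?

Holding T40 and L38 grants T18 (A3).
Holding T40, T18, and L38 grants teal-permit (A4).
Holding teal-permit, T40, and T18 grants teal-token (A5).
Holding T18, teal-permit, and teal-token grants K25 (A1).
K25: reached.
teal-token: reached.
No rule produces T24, and it is not given.
T18: reached.
gold-key would need T24 and teal-permit (A2), but T24 is never granted.
Reached: K25, teal-token, and T18 — 3 of the 5.

3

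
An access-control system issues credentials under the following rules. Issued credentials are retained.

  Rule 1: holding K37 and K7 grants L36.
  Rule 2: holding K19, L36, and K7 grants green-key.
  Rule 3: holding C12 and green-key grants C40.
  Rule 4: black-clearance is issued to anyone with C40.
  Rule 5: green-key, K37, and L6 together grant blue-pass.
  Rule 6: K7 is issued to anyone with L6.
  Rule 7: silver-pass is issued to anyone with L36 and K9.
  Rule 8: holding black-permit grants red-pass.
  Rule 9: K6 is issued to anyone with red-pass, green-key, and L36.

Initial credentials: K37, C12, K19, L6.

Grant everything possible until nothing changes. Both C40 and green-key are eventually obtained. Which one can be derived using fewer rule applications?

green-key

green-key: Holding L6 grants K7 (Rule 6). Holding K37 and K7 grants L36 (Rule 1). Holding K19, L36, and K7 grants green-key (Rule 2). [3 rule applications]
C40: Holding L6 grants K7 (Rule 6). Holding K37 and K7 grants L36 (Rule 1). Holding K19, L36, and K7 grants green-key (Rule 2). Holding C12 and green-key grants C40 (Rule 3). [4 rule applications]
green-key needs fewer.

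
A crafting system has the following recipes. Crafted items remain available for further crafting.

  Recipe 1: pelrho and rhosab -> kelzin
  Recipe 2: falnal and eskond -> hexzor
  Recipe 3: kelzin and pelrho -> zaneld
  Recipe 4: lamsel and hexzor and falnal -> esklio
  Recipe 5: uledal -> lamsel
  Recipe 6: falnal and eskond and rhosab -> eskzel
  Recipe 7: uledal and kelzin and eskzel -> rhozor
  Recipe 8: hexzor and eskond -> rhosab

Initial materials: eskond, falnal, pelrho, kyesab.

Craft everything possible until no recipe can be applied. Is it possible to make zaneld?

Yes

falnal and eskond -> hexzor (Recipe 2).
Using Recipe 8, hexzor and eskond make rhosab.
pelrho and rhosab -> kelzin (Recipe 1).
Using Recipe 3, kelzin and pelrho make zaneld.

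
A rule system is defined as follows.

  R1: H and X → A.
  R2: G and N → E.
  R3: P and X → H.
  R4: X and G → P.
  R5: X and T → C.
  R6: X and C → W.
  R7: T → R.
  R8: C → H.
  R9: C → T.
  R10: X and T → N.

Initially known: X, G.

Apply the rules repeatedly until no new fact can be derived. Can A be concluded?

Yes

X and G hold, so P follows (R4).
P and X hold, so H follows (R3).
H and X hold, so A follows (R1).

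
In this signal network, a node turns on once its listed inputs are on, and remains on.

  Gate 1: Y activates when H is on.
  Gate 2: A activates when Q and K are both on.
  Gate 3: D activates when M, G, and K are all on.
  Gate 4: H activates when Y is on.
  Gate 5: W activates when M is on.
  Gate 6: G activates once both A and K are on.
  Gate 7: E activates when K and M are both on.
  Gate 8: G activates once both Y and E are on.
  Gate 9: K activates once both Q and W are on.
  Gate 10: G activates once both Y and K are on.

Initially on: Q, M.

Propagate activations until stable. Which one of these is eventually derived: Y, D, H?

D

M is on, so W activates (Gate 5).
Q and W are on, so K activates (Gate 9).
Gate 2: Q and K on → A on.
A and K are on, so G activates (Gate 6).
Gate 3: M, G, and K on → D on.
H would need Y (Gate 4), but Y never turns on. Y would need H (Gate 1), but H never turns on.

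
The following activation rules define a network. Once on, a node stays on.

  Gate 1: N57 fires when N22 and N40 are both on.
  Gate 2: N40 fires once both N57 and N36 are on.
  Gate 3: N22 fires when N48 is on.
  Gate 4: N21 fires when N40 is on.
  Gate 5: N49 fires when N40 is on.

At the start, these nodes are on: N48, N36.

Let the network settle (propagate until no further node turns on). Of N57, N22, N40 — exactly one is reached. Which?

N48 is on, so N22 fires (Gate 3).
N57 would need N22 and N40 (Gate 1), but N40 never turns on. N40 would need N57 and N36 (Gate 2), but N57 never turns on.

N22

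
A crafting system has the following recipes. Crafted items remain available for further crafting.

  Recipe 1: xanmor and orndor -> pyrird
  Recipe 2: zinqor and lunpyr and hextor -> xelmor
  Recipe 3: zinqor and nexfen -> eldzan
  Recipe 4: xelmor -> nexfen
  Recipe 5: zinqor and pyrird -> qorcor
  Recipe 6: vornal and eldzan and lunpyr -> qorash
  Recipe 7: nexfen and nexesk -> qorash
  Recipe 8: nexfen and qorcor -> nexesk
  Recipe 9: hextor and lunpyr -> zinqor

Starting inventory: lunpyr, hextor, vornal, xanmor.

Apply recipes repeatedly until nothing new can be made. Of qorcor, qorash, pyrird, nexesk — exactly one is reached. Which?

hextor and lunpyr -> zinqor (Recipe 9).
zinqor and lunpyr and hextor -> xelmor (Recipe 2).
Using Recipe 4, xelmor makes nexfen.
Using Recipe 3, zinqor and nexfen make eldzan.
vornal and eldzan and lunpyr -> qorash (Recipe 6).
qorcor would need zinqor and pyrird (Recipe 5), but pyrird is never obtained. pyrird would need xanmor and orndor (Recipe 1), but orndor is never obtained. nexesk would need nexfen and qorcor (Recipe 8), but qorcor is never obtained.

qorash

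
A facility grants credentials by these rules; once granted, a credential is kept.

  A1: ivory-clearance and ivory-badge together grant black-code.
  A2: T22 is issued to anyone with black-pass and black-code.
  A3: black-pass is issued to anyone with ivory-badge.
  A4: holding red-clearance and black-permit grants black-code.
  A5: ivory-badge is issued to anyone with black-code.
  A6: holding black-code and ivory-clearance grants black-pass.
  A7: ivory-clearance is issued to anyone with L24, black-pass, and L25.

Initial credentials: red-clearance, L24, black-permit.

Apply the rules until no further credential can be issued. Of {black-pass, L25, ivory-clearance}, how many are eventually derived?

1

Holding red-clearance and black-permit grants black-code (A4).
Holding black-code grants ivory-badge (A5).
Holding ivory-badge grants black-pass (A3).
black-pass: reached.
No rule produces L25, and it is not given.
ivory-clearance would need L24, black-pass, and L25 (A7), but L25 is never granted.
Reached: black-pass — 1 of the 3.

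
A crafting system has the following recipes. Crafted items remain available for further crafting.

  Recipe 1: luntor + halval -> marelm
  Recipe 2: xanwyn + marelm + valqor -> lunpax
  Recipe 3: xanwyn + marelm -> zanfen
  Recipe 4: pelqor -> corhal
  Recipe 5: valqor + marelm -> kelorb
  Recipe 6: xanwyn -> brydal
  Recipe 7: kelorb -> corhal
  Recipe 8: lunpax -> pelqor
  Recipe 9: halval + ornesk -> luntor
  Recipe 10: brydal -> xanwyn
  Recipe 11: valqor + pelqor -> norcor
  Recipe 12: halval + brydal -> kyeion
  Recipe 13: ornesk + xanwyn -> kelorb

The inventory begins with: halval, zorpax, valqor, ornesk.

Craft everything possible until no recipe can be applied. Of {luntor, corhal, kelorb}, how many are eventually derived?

halval + ornesk -> luntor (Recipe 9).
luntor + halval -> marelm (Recipe 1).
Using Recipe 5, valqor and marelm make kelorb.
kelorb -> corhal (Recipe 7).
luntor: reached.
corhal: reached.
kelorb: reached.
All 3 are reached.

3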